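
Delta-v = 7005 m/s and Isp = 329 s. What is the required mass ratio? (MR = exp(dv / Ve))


Ve = 329 * 9.81 = 3227.49 m/s
MR = exp(7005 / 3227.49) = 8.762

8.762


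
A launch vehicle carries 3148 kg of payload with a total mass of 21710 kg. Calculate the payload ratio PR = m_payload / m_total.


PR = 3148 / 21710 = 0.145

0.145


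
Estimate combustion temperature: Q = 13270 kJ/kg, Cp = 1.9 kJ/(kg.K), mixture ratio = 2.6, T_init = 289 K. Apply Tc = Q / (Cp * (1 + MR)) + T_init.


Tc = 13270 / (1.9 * (1 + 2.6)) + 289 = 2229 K

2229 K


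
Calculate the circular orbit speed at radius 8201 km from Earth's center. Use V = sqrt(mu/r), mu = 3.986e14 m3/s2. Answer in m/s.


V = sqrt(3.986e14 / 8201000) = 6972 m/s

6972 m/s


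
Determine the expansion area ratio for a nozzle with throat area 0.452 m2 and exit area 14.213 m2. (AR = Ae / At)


AR = 14.213 / 0.452 = 31.4

31.4


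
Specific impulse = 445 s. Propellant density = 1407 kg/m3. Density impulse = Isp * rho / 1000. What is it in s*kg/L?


rho*Isp = 445 * 1407 / 1000 = 626 s*kg/L

626 s*kg/L


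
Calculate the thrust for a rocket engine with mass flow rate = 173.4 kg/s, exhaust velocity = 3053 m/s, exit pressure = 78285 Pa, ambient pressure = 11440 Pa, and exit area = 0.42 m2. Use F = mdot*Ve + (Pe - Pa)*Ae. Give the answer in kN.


F = 173.4 * 3053 + (78285 - 11440) * 0.42 = 557465.0 N = 557.5 kN

557.5 kN


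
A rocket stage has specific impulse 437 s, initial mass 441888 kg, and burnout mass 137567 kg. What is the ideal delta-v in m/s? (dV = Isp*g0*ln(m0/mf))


Ve = 437 * 9.81 = 4286.97 m/s
dV = 4286.97 * ln(441888/137567) = 5003 m/s

5003 m/s


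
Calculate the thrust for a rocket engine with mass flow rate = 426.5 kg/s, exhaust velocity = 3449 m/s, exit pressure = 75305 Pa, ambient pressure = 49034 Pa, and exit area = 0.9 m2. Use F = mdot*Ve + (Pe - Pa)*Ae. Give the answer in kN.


F = 426.5 * 3449 + (75305 - 49034) * 0.9 = 1.4946e+06 N = 1494.6 kN

1494.6 kN


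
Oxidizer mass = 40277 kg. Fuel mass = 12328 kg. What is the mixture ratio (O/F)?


MR = 40277 / 12328 = 3.27

3.27


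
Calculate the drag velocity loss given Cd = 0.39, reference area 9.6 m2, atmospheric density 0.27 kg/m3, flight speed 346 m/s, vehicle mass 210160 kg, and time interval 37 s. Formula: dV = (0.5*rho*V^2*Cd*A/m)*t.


D = 0.5 * 0.27 * 346^2 * 0.39 * 9.6 = 60509.26 N
a = 60509.26 / 210160 = 0.2879 m/s2
dV = 0.2879 * 37 = 10.7 m/s

10.7 m/s


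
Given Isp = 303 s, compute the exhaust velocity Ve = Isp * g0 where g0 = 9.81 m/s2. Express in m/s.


Ve = Isp * g0 = 303 * 9.81 = 2972.4 m/s

2972.4 m/s


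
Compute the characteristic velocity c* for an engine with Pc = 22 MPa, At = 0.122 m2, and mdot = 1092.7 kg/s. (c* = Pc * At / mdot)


c* = 22e6 * 0.122 / 1092.7 = 2456 m/s

2456 m/s


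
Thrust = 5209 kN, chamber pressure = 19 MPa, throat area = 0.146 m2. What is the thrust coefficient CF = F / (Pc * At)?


CF = 5209000 / (19e6 * 0.146) = 1.88

1.88


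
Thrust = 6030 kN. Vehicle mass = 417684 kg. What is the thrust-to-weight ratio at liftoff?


TWR = 6030000 / (417684 * 9.81) = 1.47

1.47


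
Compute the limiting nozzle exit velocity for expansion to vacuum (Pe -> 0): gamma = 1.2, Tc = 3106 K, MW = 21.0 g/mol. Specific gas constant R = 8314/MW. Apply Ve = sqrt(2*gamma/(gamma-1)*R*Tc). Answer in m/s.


R = 8314 / 21.0 = 395.9 J/(kg.K)
Ve = sqrt(2 * 1.2 / (1.2 - 1) * 395.9 * 3106) = 3841 m/s

3841 m/s


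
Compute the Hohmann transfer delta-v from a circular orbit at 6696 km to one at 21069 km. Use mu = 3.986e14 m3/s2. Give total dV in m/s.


V1 = sqrt(mu/r1) = 7715.44 m/s
dV1 = V1*(sqrt(2*r2/(r1+r2)) - 1) = 1789.49 m/s
V2 = sqrt(mu/r2) = 4349.57 m/s
dV2 = V2*(1 - sqrt(2*r1/(r1+r2))) = 1328.78 m/s
Total dV = 3118 m/s

3118 m/s


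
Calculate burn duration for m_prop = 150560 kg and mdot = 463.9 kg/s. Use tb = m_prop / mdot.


tb = 150560 / 463.9 = 324.6 s

324.6 s


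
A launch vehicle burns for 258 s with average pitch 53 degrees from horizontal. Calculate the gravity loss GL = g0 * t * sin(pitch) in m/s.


GL = 9.81 * 258 * sin(53 deg) = 2021 m/s

2021 m/s


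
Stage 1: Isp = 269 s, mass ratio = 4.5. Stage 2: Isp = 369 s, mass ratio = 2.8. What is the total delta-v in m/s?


dV1 = 269 * 9.81 * ln(4.5) = 3969.1 m/s
dV2 = 369 * 9.81 * ln(2.8) = 3727.1 m/s
Total dV = 3969.1 + 3727.1 = 7696.2 m/s ~ 7696 m/s

7696 m/s


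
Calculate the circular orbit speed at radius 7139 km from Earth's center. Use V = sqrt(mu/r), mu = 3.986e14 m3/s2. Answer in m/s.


V = sqrt(3.986e14 / 7139000) = 7472 m/s

7472 m/s


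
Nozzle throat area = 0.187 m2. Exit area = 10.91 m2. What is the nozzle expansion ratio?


AR = 10.91 / 0.187 = 58.3

58.3


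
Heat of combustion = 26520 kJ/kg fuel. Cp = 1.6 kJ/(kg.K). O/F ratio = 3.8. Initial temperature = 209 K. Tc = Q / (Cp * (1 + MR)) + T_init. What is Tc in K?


Tc = 26520 / (1.6 * (1 + 3.8)) + 209 = 3662 K

3662 K


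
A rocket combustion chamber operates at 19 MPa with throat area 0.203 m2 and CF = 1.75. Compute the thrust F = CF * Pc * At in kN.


F = 1.75 * 19e6 * 0.203 = 6.7498e+06 N = 6749.8 kN

6749.8 kN


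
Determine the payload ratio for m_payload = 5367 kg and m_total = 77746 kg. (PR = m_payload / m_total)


PR = 5367 / 77746 = 0.069

0.069


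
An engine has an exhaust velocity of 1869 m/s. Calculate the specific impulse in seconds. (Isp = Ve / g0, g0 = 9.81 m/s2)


Isp = Ve / g0 = 1869 / 9.81 = 190.5 s

190.5 s


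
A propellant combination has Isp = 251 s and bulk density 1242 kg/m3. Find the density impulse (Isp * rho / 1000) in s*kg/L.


rho*Isp = 251 * 1242 / 1000 = 312 s*kg/L

312 s*kg/L


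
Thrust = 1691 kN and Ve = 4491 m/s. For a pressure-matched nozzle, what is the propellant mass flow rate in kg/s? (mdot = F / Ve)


mdot = F / Ve = 1691000 / 4491 = 376.5 kg/s

376.5 kg/s


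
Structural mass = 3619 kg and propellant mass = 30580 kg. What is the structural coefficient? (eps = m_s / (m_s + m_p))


eps = 3619 / (3619 + 30580) = 0.1058

0.1058


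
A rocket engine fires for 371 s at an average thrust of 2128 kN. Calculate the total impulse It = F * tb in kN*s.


It = 2128 * 371 = 789488 kN*s

789488 kN*s


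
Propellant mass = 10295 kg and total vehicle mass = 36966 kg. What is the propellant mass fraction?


PMF = 10295 / 36966 = 0.278

0.278


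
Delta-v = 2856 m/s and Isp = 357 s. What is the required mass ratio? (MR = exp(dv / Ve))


Ve = 357 * 9.81 = 3502.17 m/s
MR = exp(2856 / 3502.17) = 2.26

2.26


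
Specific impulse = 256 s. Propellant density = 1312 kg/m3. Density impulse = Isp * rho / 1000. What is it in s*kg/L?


rho*Isp = 256 * 1312 / 1000 = 336 s*kg/L

336 s*kg/L


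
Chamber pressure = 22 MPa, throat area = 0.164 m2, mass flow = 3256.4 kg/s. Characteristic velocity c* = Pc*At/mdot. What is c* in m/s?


c* = 22e6 * 0.164 / 3256.4 = 1108 m/s

1108 m/s


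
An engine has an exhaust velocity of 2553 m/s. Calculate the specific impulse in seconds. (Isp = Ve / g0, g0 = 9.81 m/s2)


Isp = Ve / g0 = 2553 / 9.81 = 260.2 s

260.2 s


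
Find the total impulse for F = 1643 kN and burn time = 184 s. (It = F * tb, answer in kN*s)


It = 1643 * 184 = 302312 kN*s

302312 kN*s


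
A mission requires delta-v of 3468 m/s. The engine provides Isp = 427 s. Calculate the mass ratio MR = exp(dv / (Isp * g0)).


Ve = 427 * 9.81 = 4188.87 m/s
MR = exp(3468 / 4188.87) = 2.289

2.289


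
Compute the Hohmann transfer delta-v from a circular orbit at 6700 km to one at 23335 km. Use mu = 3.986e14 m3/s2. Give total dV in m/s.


V1 = sqrt(mu/r1) = 7713.14 m/s
dV1 = V1*(sqrt(2*r2/(r1+r2)) - 1) = 1901.57 m/s
V2 = sqrt(mu/r2) = 4132.99 m/s
dV2 = V2*(1 - sqrt(2*r1/(r1+r2))) = 1372.39 m/s
Total dV = 3274 m/s

3274 m/s


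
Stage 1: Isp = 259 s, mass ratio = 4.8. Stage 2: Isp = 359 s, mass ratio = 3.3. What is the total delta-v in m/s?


dV1 = 259 * 9.81 * ln(4.8) = 3985.5 m/s
dV2 = 359 * 9.81 * ln(3.3) = 4204.7 m/s
Total dV = 3985.5 + 4204.7 = 8190.2 m/s ~ 8190 m/s

8190 m/s


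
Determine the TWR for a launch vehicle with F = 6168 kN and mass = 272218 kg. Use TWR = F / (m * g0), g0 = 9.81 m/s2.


TWR = 6168000 / (272218 * 9.81) = 2.31

2.31


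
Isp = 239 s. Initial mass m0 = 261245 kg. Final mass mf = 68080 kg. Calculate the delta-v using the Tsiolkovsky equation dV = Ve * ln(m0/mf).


Ve = 239 * 9.81 = 2344.59 m/s
dV = 2344.59 * ln(261245/68080) = 3153 m/s

3153 m/s


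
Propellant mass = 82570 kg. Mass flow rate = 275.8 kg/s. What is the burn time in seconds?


tb = 82570 / 275.8 = 299.4 s

299.4 s


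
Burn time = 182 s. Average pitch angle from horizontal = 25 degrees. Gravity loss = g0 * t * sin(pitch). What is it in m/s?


GL = 9.81 * 182 * sin(25 deg) = 755 m/s

755 m/s


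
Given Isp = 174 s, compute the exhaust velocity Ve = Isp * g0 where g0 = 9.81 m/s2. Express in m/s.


Ve = Isp * g0 = 174 * 9.81 = 1706.9 m/s

1706.9 m/s


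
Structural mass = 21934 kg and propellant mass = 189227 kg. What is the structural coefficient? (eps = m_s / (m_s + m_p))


eps = 21934 / (21934 + 189227) = 0.1039

0.1039


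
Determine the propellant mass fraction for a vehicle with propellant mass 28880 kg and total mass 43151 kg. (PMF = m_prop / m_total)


PMF = 28880 / 43151 = 0.669

0.669


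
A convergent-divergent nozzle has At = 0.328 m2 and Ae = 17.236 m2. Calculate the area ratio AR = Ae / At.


AR = 17.236 / 0.328 = 52.5

52.5


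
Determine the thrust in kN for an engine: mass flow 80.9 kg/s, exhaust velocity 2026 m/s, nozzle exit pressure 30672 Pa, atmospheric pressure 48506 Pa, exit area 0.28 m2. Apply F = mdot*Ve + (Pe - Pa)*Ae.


F = 80.9 * 2026 + (30672 - 48506) * 0.28 = 158910.0 N = 158.9 kN

158.9 kN


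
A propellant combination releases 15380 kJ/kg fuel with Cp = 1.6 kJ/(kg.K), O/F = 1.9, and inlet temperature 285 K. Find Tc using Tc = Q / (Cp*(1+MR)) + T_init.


Tc = 15380 / (1.6 * (1 + 1.9)) + 285 = 3600 K

3600 K


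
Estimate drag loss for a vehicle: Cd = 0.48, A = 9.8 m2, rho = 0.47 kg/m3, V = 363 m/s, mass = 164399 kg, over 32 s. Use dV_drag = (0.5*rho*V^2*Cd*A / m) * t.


D = 0.5 * 0.47 * 363^2 * 0.48 * 9.8 = 145662.72 N
a = 145662.72 / 164399 = 0.886 m/s2
dV = 0.886 * 32 = 28.4 m/s

28.4 m/s


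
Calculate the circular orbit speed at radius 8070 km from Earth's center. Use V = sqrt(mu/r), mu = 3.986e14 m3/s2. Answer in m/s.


V = sqrt(3.986e14 / 8070000) = 7028 m/s

7028 m/s


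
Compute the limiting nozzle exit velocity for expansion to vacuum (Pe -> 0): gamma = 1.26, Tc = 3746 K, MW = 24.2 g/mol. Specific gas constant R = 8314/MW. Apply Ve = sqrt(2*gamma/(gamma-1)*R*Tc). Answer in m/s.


R = 8314 / 24.2 = 343.55 J/(kg.K)
Ve = sqrt(2 * 1.26 / (1.26 - 1) * 343.55 * 3746) = 3532 m/s

3532 m/s


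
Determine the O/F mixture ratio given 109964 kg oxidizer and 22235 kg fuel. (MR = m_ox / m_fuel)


MR = 109964 / 22235 = 4.95

4.95


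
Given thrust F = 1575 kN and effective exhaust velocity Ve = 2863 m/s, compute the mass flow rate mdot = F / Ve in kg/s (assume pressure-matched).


mdot = F / Ve = 1575000 / 2863 = 550.1 kg/s

550.1 kg/s


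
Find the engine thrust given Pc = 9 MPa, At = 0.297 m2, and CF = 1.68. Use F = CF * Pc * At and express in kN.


F = 1.68 * 9e6 * 0.297 = 4.4906e+06 N = 4490.6 kN

4490.6 kN


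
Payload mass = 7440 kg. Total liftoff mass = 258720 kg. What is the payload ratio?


PR = 7440 / 258720 = 0.0288

0.0288


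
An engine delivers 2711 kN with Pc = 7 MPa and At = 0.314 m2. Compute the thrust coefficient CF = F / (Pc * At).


CF = 2711000 / (7e6 * 0.314) = 1.23

1.23


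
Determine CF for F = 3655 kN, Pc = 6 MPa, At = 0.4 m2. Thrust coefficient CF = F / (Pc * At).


CF = 3655000 / (6e6 * 0.4) = 1.52

1.52


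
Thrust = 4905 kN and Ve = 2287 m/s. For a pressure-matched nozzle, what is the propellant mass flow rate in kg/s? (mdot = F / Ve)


mdot = F / Ve = 4905000 / 2287 = 2144.7 kg/s

2144.7 kg/s


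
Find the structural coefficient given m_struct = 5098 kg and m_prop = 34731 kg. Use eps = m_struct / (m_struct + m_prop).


eps = 5098 / (5098 + 34731) = 0.128

0.128


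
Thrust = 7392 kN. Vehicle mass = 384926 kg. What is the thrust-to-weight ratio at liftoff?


TWR = 7392000 / (384926 * 9.81) = 1.96

1.96


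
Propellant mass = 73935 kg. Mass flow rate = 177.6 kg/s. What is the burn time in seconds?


tb = 73935 / 177.6 = 416.3 s

416.3 s


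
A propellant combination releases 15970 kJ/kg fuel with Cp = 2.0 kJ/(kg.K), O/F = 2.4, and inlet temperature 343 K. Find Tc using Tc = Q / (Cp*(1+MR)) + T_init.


Tc = 15970 / (2.0 * (1 + 2.4)) + 343 = 2692 K

2692 K


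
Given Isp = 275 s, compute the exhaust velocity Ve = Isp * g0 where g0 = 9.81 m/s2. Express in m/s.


Ve = Isp * g0 = 275 * 9.81 = 2697.8 m/s

2697.8 m/s


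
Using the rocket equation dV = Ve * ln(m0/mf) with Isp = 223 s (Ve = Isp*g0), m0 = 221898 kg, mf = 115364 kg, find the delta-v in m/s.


Ve = 223 * 9.81 = 2187.63 m/s
dV = 2187.63 * ln(221898/115364) = 1431 m/s

1431 m/s


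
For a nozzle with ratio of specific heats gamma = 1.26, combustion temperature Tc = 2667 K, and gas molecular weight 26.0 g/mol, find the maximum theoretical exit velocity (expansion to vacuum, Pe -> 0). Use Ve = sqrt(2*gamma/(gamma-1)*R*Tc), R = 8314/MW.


R = 8314 / 26.0 = 319.77 J/(kg.K)
Ve = sqrt(2 * 1.26 / (1.26 - 1) * 319.77 * 2667) = 2875 m/s

2875 m/s


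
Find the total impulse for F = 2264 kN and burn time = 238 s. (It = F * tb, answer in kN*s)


It = 2264 * 238 = 538832 kN*s

538832 kN*s


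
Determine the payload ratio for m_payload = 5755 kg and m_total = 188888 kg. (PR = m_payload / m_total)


PR = 5755 / 188888 = 0.0305

0.0305


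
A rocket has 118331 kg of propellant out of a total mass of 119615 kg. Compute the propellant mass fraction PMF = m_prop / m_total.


PMF = 118331 / 119615 = 0.989

0.989


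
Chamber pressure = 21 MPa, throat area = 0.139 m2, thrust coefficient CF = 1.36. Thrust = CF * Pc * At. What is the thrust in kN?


F = 1.36 * 21e6 * 0.139 = 3.9698e+06 N = 3969.8 kN

3969.8 kN


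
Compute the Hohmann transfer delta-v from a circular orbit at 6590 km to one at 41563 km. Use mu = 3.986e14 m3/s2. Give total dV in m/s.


V1 = sqrt(mu/r1) = 7777.25 m/s
dV1 = V1*(sqrt(2*r2/(r1+r2)) - 1) = 2441.15 m/s
V2 = sqrt(mu/r2) = 3096.81 m/s
dV2 = V2*(1 - sqrt(2*r1/(r1+r2))) = 1476.64 m/s
Total dV = 3918 m/s

3918 m/s


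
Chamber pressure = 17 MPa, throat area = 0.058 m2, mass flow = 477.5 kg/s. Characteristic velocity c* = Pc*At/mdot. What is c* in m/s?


c* = 17e6 * 0.058 / 477.5 = 2065 m/s

2065 m/s


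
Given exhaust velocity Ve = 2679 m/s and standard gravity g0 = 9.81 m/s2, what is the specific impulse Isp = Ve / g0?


Isp = Ve / g0 = 2679 / 9.81 = 273.1 s

273.1 s


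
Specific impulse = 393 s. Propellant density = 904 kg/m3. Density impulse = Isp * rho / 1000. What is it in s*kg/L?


rho*Isp = 393 * 904 / 1000 = 355 s*kg/L

355 s*kg/L


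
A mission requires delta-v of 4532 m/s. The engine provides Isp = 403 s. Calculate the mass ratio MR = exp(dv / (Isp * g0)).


Ve = 403 * 9.81 = 3953.43 m/s
MR = exp(4532 / 3953.43) = 3.147

3.147


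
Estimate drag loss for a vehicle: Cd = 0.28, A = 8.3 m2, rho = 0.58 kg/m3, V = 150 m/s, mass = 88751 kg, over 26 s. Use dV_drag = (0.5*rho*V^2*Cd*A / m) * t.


D = 0.5 * 0.58 * 150^2 * 0.28 * 8.3 = 15164.1 N
a = 15164.1 / 88751 = 0.1709 m/s2
dV = 0.1709 * 26 = 4.4 m/s

4.4 m/s


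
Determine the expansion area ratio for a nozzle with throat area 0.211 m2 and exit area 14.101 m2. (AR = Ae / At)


AR = 14.101 / 0.211 = 66.8

66.8


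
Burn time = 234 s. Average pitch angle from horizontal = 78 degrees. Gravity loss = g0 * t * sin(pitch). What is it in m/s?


GL = 9.81 * 234 * sin(78 deg) = 2245 m/s

2245 m/s


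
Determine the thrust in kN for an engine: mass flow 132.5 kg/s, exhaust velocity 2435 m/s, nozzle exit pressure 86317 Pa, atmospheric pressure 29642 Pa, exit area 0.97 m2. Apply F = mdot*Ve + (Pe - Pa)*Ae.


F = 132.5 * 2435 + (86317 - 29642) * 0.97 = 377612.0 N = 377.6 kN

377.6 kN


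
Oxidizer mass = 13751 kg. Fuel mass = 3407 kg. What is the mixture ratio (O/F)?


MR = 13751 / 3407 = 4.04

4.04


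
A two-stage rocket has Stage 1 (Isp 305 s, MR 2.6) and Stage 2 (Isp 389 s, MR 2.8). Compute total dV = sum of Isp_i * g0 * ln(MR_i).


dV1 = 305 * 9.81 * ln(2.6) = 2858.9 m/s
dV2 = 389 * 9.81 * ln(2.8) = 3929.1 m/s
Total dV = 2858.9 + 3929.1 = 6788.0 m/s ~ 6788 m/s

6788 m/s


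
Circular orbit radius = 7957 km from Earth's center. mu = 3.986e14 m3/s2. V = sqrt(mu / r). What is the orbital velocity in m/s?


V = sqrt(3.986e14 / 7957000) = 7078 m/s

7078 m/s


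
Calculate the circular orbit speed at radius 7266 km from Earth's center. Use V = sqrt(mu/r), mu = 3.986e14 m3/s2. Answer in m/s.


V = sqrt(3.986e14 / 7266000) = 7407 m/s

7407 m/s


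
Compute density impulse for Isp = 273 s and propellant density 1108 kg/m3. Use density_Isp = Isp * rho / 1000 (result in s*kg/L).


rho*Isp = 273 * 1108 / 1000 = 302 s*kg/L

302 s*kg/L


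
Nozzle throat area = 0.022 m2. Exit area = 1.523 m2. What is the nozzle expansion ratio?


AR = 1.523 / 0.022 = 69.2

69.2


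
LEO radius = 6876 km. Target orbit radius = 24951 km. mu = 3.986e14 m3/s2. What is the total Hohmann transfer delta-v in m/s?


V1 = sqrt(mu/r1) = 7613.79 m/s
dV1 = V1*(sqrt(2*r2/(r1+r2)) - 1) = 1919.92 m/s
V2 = sqrt(mu/r2) = 3996.91 m/s
dV2 = V2*(1 - sqrt(2*r1/(r1+r2))) = 1369.61 m/s
Total dV = 3290 m/s

3290 m/s


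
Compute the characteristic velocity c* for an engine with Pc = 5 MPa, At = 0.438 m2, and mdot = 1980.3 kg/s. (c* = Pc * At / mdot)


c* = 5e6 * 0.438 / 1980.3 = 1106 m/s

1106 m/s


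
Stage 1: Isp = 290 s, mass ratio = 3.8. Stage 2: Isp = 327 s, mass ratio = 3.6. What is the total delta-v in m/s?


dV1 = 290 * 9.81 * ln(3.8) = 3797.9 m/s
dV2 = 327 * 9.81 * ln(3.6) = 4109.1 m/s
Total dV = 3797.9 + 4109.1 = 7907.0 m/s ~ 7907 m/s

7907 m/s


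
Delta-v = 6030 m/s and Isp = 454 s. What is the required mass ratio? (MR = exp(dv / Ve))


Ve = 454 * 9.81 = 4453.74 m/s
MR = exp(6030 / 4453.74) = 3.873

3.873


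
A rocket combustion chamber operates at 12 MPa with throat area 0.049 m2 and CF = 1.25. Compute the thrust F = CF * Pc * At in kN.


F = 1.25 * 12e6 * 0.049 = 735000.0 N = 735.0 kN

735.0 kN


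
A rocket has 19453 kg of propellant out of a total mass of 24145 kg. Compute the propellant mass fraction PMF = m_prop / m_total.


PMF = 19453 / 24145 = 0.806

0.806


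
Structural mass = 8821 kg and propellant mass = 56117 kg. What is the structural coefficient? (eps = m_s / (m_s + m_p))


eps = 8821 / (8821 + 56117) = 0.1358

0.1358


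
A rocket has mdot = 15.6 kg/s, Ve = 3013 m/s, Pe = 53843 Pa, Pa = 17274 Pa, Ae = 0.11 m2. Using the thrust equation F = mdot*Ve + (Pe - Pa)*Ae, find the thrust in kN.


F = 15.6 * 3013 + (53843 - 17274) * 0.11 = 51025.0 N = 51.0 kN

51.0 kN


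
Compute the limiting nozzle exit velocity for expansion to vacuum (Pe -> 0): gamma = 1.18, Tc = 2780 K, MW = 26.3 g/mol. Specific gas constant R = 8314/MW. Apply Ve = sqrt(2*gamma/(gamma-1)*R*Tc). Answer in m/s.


R = 8314 / 26.3 = 316.12 J/(kg.K)
Ve = sqrt(2 * 1.18 / (1.18 - 1) * 316.12 * 2780) = 3394 m/s

3394 m/s


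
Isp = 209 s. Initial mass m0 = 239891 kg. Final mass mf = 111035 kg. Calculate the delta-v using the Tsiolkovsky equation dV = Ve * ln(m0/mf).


Ve = 209 * 9.81 = 2050.29 m/s
dV = 2050.29 * ln(239891/111035) = 1579 m/s

1579 m/s


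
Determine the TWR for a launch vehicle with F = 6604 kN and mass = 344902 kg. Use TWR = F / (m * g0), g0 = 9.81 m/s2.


TWR = 6604000 / (344902 * 9.81) = 1.95

1.95


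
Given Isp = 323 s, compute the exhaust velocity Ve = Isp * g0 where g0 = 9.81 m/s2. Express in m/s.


Ve = Isp * g0 = 323 * 9.81 = 3168.6 m/s

3168.6 m/s


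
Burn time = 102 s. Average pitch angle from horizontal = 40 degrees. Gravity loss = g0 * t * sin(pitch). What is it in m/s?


GL = 9.81 * 102 * sin(40 deg) = 643 m/s

643 m/s


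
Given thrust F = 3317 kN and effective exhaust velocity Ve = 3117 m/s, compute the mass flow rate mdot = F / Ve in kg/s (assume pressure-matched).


mdot = F / Ve = 3317000 / 3117 = 1064.2 kg/s

1064.2 kg/s


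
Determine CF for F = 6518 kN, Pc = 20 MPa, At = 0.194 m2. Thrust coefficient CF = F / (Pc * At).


CF = 6518000 / (20e6 * 0.194) = 1.68

1.68


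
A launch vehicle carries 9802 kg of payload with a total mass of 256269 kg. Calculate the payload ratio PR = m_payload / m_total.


PR = 9802 / 256269 = 0.0382

0.0382


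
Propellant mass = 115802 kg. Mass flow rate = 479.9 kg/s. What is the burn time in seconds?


tb = 115802 / 479.9 = 241.3 s

241.3 s


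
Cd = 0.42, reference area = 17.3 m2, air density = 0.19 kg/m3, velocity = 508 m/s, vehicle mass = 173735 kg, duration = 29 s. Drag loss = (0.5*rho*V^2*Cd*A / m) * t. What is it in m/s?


D = 0.5 * 0.19 * 508^2 * 0.42 * 17.3 = 178133.84 N
a = 178133.84 / 173735 = 1.0253 m/s2
dV = 1.0253 * 29 = 29.7 m/s

29.7 m/s


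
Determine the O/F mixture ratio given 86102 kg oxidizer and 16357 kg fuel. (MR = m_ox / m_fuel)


MR = 86102 / 16357 = 5.26

5.26


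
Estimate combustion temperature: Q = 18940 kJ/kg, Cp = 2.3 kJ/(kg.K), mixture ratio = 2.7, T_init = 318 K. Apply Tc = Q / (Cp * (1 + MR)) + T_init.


Tc = 18940 / (2.3 * (1 + 2.7)) + 318 = 2544 K

2544 K


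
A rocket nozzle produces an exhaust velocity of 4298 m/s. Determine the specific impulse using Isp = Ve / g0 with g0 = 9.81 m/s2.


Isp = Ve / g0 = 4298 / 9.81 = 438.1 s

438.1 s


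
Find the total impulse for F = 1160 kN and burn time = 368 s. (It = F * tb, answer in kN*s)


It = 1160 * 368 = 426880 kN*s

426880 kN*s


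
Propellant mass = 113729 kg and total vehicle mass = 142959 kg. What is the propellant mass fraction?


PMF = 113729 / 142959 = 0.796

0.796


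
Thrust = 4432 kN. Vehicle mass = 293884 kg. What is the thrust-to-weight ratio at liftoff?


TWR = 4432000 / (293884 * 9.81) = 1.54

1.54


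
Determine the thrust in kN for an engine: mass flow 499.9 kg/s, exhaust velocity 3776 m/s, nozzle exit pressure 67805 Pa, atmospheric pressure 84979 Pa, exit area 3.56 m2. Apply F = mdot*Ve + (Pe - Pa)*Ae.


F = 499.9 * 3776 + (67805 - 84979) * 3.56 = 1.8265e+06 N = 1826.5 kN

1826.5 kN


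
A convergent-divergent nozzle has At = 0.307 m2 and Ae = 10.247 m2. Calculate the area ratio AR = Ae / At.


AR = 10.247 / 0.307 = 33.4

33.4


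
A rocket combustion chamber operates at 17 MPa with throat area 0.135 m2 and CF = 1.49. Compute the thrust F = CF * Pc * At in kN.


F = 1.49 * 17e6 * 0.135 = 3.4196e+06 N = 3419.6 kN

3419.6 kN


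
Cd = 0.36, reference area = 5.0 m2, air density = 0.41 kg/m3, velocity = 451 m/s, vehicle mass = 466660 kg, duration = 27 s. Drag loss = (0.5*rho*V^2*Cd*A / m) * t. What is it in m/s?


D = 0.5 * 0.41 * 451^2 * 0.36 * 5.0 = 75054.97 N
a = 75054.97 / 466660 = 0.1608 m/s2
dV = 0.1608 * 27 = 4.3 m/s

4.3 m/s


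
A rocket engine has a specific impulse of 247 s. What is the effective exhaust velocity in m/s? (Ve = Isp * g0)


Ve = Isp * g0 = 247 * 9.81 = 2423.1 m/s

2423.1 m/s


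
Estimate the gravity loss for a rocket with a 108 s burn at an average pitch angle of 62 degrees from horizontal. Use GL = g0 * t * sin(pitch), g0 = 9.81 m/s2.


GL = 9.81 * 108 * sin(62 deg) = 935 m/s

935 m/s


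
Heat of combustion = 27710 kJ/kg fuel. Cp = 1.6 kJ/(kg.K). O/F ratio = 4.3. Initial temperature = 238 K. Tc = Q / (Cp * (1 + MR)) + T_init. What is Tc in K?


Tc = 27710 / (1.6 * (1 + 4.3)) + 238 = 3506 K

3506 K


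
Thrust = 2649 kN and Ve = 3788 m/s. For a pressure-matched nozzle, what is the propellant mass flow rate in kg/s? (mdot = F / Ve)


mdot = F / Ve = 2649000 / 3788 = 699.3 kg/s

699.3 kg/s


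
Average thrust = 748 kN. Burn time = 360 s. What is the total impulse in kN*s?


It = 748 * 360 = 269280 kN*s

269280 kN*s


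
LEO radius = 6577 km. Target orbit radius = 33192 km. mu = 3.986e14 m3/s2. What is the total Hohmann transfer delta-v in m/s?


V1 = sqrt(mu/r1) = 7784.93 m/s
dV1 = V1*(sqrt(2*r2/(r1+r2)) - 1) = 2273.13 m/s
V2 = sqrt(mu/r2) = 3465.39 m/s
dV2 = V2*(1 - sqrt(2*r1/(r1+r2))) = 1472.38 m/s
Total dV = 3746 m/s

3746 m/s


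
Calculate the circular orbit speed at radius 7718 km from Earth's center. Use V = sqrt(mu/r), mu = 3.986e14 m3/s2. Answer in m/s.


V = sqrt(3.986e14 / 7718000) = 7186 m/s

7186 m/s


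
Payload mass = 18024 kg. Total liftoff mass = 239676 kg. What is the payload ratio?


PR = 18024 / 239676 = 0.0752

0.0752


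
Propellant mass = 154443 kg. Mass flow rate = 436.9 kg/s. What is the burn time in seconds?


tb = 154443 / 436.9 = 353.5 s

353.5 s


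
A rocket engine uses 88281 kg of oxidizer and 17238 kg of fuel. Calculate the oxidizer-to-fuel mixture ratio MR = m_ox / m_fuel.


MR = 88281 / 17238 = 5.12

5.12


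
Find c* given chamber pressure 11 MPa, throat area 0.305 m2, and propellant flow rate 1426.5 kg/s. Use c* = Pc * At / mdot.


c* = 11e6 * 0.305 / 1426.5 = 2352 m/s

2352 m/s


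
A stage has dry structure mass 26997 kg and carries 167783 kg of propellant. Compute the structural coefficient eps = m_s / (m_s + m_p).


eps = 26997 / (26997 + 167783) = 0.1386

0.1386


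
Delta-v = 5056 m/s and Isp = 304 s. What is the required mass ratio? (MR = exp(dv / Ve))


Ve = 304 * 9.81 = 2982.24 m/s
MR = exp(5056 / 2982.24) = 5.449

5.449


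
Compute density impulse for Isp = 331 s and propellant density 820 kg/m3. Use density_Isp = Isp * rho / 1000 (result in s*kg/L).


rho*Isp = 331 * 820 / 1000 = 271 s*kg/L

271 s*kg/L


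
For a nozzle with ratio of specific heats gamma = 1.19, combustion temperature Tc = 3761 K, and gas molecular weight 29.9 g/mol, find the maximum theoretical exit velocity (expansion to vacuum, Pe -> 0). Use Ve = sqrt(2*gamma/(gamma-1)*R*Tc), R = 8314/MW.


R = 8314 / 29.9 = 278.06 J/(kg.K)
Ve = sqrt(2 * 1.19 / (1.19 - 1) * 278.06 * 3761) = 3619 m/s

3619 m/s


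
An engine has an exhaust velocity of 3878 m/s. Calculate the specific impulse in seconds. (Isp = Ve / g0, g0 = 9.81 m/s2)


Isp = Ve / g0 = 3878 / 9.81 = 395.3 s

395.3 s


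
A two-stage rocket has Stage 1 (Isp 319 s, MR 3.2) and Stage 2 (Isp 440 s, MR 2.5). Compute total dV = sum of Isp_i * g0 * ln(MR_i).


dV1 = 319 * 9.81 * ln(3.2) = 3640.0 m/s
dV2 = 440 * 9.81 * ln(2.5) = 3955.1 m/s
Total dV = 3640.0 + 3955.1 = 7595.1 m/s ~ 7595 m/s

7595 m/s


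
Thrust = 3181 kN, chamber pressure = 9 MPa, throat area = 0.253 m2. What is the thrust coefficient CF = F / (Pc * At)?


CF = 3181000 / (9e6 * 0.253) = 1.4

1.4


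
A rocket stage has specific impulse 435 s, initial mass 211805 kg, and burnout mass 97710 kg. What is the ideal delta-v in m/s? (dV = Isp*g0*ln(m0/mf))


Ve = 435 * 9.81 = 4267.35 m/s
dV = 4267.35 * ln(211805/97710) = 3301 m/s

3301 m/s


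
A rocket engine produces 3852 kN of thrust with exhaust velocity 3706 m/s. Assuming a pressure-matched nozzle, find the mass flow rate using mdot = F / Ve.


mdot = F / Ve = 3852000 / 3706 = 1039.4 kg/s

1039.4 kg/s


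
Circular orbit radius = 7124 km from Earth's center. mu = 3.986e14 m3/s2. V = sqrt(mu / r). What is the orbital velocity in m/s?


V = sqrt(3.986e14 / 7124000) = 7480 m/s

7480 m/s


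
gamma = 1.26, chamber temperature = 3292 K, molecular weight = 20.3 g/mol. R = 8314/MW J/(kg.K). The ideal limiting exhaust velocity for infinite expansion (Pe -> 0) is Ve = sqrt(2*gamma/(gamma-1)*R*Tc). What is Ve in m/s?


R = 8314 / 20.3 = 409.56 J/(kg.K)
Ve = sqrt(2 * 1.26 / (1.26 - 1) * 409.56 * 3292) = 3615 m/s

3615 m/s


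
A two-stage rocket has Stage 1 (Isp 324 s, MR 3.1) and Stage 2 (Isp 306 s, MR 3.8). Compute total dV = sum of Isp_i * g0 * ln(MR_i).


dV1 = 324 * 9.81 * ln(3.1) = 3596.1 m/s
dV2 = 306 * 9.81 * ln(3.8) = 4007.5 m/s
Total dV = 3596.1 + 4007.5 = 7603.6 m/s ~ 7604 m/s

7604 m/s


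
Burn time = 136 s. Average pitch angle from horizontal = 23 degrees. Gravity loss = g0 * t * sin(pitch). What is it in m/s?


GL = 9.81 * 136 * sin(23 deg) = 521 m/s

521 m/s


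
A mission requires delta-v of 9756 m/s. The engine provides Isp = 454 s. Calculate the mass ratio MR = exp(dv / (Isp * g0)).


Ve = 454 * 9.81 = 4453.74 m/s
MR = exp(9756 / 4453.74) = 8.94

8.94


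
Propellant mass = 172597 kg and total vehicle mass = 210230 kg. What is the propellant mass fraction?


PMF = 172597 / 210230 = 0.821

0.821


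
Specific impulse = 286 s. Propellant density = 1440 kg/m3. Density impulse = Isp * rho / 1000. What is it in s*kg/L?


rho*Isp = 286 * 1440 / 1000 = 412 s*kg/L

412 s*kg/L


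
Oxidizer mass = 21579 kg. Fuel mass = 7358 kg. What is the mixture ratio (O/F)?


MR = 21579 / 7358 = 2.93

2.93


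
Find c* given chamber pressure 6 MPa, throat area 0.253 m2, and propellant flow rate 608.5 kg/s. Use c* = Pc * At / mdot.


c* = 6e6 * 0.253 / 608.5 = 2495 m/s

2495 m/s


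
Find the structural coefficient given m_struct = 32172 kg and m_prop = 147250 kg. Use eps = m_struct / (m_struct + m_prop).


eps = 32172 / (32172 + 147250) = 0.1793

0.1793


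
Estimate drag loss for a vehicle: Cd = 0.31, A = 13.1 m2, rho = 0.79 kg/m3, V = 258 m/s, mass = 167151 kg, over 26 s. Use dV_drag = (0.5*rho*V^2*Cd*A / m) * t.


D = 0.5 * 0.79 * 258^2 * 0.31 * 13.1 = 106774.98 N
a = 106774.98 / 167151 = 0.6388 m/s2
dV = 0.6388 * 26 = 16.6 m/s

16.6 m/s


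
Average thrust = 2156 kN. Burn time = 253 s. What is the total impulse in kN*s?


It = 2156 * 253 = 545468 kN*s

545468 kN*s


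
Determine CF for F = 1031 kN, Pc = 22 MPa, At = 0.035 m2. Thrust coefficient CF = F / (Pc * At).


CF = 1031000 / (22e6 * 0.035) = 1.34

1.34


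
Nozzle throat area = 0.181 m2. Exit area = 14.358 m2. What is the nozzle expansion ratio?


AR = 14.358 / 0.181 = 79.3

79.3


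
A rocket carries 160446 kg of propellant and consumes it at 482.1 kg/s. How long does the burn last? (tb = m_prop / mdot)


tb = 160446 / 482.1 = 332.8 s

332.8 s


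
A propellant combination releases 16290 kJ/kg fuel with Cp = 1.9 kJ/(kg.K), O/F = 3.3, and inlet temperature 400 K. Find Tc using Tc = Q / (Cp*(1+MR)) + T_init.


Tc = 16290 / (1.9 * (1 + 3.3)) + 400 = 2394 K

2394 K


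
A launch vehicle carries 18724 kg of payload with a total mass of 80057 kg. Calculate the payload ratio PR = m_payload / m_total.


PR = 18724 / 80057 = 0.2339

0.2339


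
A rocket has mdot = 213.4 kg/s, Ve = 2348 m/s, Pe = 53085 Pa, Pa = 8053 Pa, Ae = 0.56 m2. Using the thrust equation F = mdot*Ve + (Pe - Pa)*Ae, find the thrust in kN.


F = 213.4 * 2348 + (53085 - 8053) * 0.56 = 526281.0 N = 526.3 kN

526.3 kN


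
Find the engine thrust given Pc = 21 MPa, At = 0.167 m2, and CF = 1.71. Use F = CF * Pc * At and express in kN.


F = 1.71 * 21e6 * 0.167 = 5.9970e+06 N = 5997.0 kN

5997.0 kN


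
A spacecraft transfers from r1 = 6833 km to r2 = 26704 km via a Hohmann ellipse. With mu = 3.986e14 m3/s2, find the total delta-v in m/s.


V1 = sqrt(mu/r1) = 7637.71 m/s
dV1 = V1*(sqrt(2*r2/(r1+r2)) - 1) = 2000.67 m/s
V2 = sqrt(mu/r2) = 3863.5 m/s
dV2 = V2*(1 - sqrt(2*r1/(r1+r2))) = 1397.23 m/s
Total dV = 3398 m/s

3398 m/s


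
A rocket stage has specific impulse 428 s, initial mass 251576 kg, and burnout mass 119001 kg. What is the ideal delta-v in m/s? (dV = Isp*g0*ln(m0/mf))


Ve = 428 * 9.81 = 4198.68 m/s
dV = 4198.68 * ln(251576/119001) = 3143 m/s

3143 m/s


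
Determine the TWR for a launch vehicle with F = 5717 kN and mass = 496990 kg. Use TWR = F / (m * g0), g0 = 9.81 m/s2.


TWR = 5717000 / (496990 * 9.81) = 1.17

1.17


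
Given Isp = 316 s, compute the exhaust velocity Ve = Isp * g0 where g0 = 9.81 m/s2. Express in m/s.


Ve = Isp * g0 = 316 * 9.81 = 3100.0 m/s

3100.0 m/s


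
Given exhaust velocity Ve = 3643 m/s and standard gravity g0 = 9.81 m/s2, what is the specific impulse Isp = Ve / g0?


Isp = Ve / g0 = 3643 / 9.81 = 371.4 s

371.4 s


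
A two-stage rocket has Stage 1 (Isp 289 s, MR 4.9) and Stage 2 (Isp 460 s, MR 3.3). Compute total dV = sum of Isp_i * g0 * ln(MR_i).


dV1 = 289 * 9.81 * ln(4.9) = 4505.6 m/s
dV2 = 460 * 9.81 * ln(3.3) = 5387.7 m/s
Total dV = 4505.6 + 5387.7 = 9893.3 m/s ~ 9893 m/s

9893 m/s


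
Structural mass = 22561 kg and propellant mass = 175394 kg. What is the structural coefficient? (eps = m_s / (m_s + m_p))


eps = 22561 / (22561 + 175394) = 0.114

0.114


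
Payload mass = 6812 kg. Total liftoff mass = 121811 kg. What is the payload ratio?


PR = 6812 / 121811 = 0.0559

0.0559


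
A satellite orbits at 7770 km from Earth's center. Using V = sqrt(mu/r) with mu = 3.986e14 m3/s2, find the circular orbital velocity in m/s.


V = sqrt(3.986e14 / 7770000) = 7162 m/s

7162 m/s


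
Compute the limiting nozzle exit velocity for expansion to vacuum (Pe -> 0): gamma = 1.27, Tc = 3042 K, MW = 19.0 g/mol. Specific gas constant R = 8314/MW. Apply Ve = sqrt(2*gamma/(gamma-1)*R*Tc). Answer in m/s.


R = 8314 / 19.0 = 437.58 J/(kg.K)
Ve = sqrt(2 * 1.27 / (1.27 - 1) * 437.58 * 3042) = 3539 m/s

3539 m/s


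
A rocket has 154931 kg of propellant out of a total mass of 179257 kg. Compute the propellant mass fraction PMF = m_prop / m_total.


PMF = 154931 / 179257 = 0.864

0.864


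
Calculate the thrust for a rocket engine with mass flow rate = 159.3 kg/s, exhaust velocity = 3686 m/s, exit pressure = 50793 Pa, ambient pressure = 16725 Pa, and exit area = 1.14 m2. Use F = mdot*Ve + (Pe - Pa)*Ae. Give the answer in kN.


F = 159.3 * 3686 + (50793 - 16725) * 1.14 = 626017.0 N = 626.0 kN

626.0 kN


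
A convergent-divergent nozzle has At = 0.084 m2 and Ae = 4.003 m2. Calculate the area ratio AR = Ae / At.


AR = 4.003 / 0.084 = 47.7

47.7


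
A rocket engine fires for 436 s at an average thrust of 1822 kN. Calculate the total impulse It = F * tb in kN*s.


It = 1822 * 436 = 794392 kN*s

794392 kN*s


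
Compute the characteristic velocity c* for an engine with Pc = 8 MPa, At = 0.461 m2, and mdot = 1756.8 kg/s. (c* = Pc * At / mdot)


c* = 8e6 * 0.461 / 1756.8 = 2099 m/s

2099 m/s


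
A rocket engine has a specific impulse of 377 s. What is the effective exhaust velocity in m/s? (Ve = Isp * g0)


Ve = Isp * g0 = 377 * 9.81 = 3698.4 m/s

3698.4 m/s


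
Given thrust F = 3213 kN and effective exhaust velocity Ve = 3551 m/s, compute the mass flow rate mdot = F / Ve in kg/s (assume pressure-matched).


mdot = F / Ve = 3213000 / 3551 = 904.8 kg/s

904.8 kg/s


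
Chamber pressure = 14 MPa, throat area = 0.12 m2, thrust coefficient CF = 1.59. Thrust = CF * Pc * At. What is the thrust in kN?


F = 1.59 * 14e6 * 0.12 = 2.6712e+06 N = 2671.2 kN

2671.2 kN


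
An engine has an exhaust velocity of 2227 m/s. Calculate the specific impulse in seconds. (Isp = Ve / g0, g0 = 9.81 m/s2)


Isp = Ve / g0 = 2227 / 9.81 = 227.0 s

227.0 s


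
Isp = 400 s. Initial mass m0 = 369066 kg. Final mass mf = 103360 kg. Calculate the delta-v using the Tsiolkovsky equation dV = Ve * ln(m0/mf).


Ve = 400 * 9.81 = 3924.0 m/s
dV = 3924.0 * ln(369066/103360) = 4994 m/s

4994 m/s


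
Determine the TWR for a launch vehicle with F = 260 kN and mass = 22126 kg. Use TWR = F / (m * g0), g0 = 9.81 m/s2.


TWR = 260000 / (22126 * 9.81) = 1.2

1.2


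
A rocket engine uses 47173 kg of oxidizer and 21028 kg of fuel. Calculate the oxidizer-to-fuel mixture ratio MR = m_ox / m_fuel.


MR = 47173 / 21028 = 2.24

2.24


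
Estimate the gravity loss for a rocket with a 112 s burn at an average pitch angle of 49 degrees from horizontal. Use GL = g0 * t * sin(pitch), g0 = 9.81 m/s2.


GL = 9.81 * 112 * sin(49 deg) = 829 m/s

829 m/s


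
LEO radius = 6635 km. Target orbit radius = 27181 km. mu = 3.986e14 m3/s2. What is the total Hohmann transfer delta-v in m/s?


V1 = sqrt(mu/r1) = 7750.83 m/s
dV1 = V1*(sqrt(2*r2/(r1+r2)) - 1) = 2076.48 m/s
V2 = sqrt(mu/r2) = 3829.45 m/s
dV2 = V2*(1 - sqrt(2*r1/(r1+r2))) = 1430.56 m/s
Total dV = 3507 m/s

3507 m/s


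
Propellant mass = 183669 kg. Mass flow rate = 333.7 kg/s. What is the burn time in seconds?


tb = 183669 / 333.7 = 550.4 s

550.4 s


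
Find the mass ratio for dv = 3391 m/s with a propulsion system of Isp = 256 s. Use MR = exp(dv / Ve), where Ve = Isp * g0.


Ve = 256 * 9.81 = 2511.36 m/s
MR = exp(3391 / 2511.36) = 3.858

3.858


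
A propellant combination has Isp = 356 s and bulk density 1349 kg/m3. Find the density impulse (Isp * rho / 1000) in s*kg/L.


rho*Isp = 356 * 1349 / 1000 = 480 s*kg/L

480 s*kg/L


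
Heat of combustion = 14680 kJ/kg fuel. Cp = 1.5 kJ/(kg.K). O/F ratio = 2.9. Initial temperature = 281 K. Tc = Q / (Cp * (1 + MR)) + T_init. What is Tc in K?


Tc = 14680 / (1.5 * (1 + 2.9)) + 281 = 2790 K

2790 K


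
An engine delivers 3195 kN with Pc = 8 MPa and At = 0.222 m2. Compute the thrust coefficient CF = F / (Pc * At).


CF = 3195000 / (8e6 * 0.222) = 1.8

1.8


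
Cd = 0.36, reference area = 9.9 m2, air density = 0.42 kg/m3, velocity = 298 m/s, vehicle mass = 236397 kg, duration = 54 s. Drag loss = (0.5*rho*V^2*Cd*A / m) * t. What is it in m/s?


D = 0.5 * 0.42 * 298^2 * 0.36 * 9.9 = 66464.47 N
a = 66464.47 / 236397 = 0.2812 m/s2
dV = 0.2812 * 54 = 15.2 m/s

15.2 m/s


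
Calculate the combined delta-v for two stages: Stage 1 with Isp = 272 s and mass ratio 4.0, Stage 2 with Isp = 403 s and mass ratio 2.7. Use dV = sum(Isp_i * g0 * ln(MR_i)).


dV1 = 272 * 9.81 * ln(4.0) = 3699.1 m/s
dV2 = 403 * 9.81 * ln(2.7) = 3926.8 m/s
Total dV = 3699.1 + 3926.8 = 7625.9 m/s ~ 7626 m/s

7626 m/s


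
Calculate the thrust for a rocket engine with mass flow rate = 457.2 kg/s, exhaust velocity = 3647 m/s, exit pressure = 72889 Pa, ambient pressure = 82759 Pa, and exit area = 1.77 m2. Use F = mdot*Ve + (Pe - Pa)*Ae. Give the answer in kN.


F = 457.2 * 3647 + (72889 - 82759) * 1.77 = 1.6499e+06 N = 1649.9 kN

1649.9 kN


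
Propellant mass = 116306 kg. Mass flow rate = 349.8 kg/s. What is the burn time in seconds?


tb = 116306 / 349.8 = 332.5 s

332.5 s


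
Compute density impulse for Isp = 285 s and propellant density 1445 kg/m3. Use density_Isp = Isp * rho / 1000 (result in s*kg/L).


rho*Isp = 285 * 1445 / 1000 = 412 s*kg/L

412 s*kg/L


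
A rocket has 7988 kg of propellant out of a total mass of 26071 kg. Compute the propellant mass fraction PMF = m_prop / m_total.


PMF = 7988 / 26071 = 0.306

0.306


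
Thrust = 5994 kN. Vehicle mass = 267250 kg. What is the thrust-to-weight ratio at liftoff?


TWR = 5994000 / (267250 * 9.81) = 2.29

2.29


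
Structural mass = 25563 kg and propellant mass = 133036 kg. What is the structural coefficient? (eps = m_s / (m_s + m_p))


eps = 25563 / (25563 + 133036) = 0.1612

0.1612


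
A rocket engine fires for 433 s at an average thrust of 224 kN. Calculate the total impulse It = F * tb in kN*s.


It = 224 * 433 = 96992 kN*s

96992 kN*s


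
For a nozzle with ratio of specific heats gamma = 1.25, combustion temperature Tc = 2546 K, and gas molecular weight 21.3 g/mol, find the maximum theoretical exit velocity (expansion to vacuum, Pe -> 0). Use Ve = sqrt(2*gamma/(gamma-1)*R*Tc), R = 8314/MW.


R = 8314 / 21.3 = 390.33 J/(kg.K)
Ve = sqrt(2 * 1.25 / (1.25 - 1) * 390.33 * 2546) = 3152 m/s

3152 m/s
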